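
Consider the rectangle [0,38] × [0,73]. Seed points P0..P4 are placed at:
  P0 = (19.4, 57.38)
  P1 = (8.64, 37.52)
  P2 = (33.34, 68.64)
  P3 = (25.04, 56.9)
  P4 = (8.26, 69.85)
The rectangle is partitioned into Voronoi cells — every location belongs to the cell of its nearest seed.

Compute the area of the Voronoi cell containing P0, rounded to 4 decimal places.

1. box [0,38]×[0,73]: [(0, 0) (38, 0) (38, 73) (0, 73)]
2. ⊥bis P0·P1 via (14.02,47.45): [(0, 55.0459) (38, 34.4578) (38, 73) (0, 73)]  |A|=1073.4288
3. ⊥bis P0·P2 via (26.37,63.01): [(0, 55.0459) (38, 34.4578) (38, 48.6119) (18.3006, 73) (0, 73)]  |A|=833.2137
4. ⊥bis P0·P3 via (22.22,57.14): [(0, 55.0459) (21.0702, 43.6302) (23.0675, 67.0985) (18.3006, 73) (0, 73)]  |A|=519.7197
5. ⊥bis P0·P4 via (13.83,63.615): [(2.638, 53.6167) (21.0702, 43.6302) (23.0675, 67.0985) (20.8301, 69.8685)]  |A|=269.6365
6. canonical 4-gon: [(2.638, 53.6167) (21.0702, 43.6302) (23.0675, 67.0985) (20.8301, 69.8685)]
7. shoelace: 269.6365

Area of P0's cell: 269.6365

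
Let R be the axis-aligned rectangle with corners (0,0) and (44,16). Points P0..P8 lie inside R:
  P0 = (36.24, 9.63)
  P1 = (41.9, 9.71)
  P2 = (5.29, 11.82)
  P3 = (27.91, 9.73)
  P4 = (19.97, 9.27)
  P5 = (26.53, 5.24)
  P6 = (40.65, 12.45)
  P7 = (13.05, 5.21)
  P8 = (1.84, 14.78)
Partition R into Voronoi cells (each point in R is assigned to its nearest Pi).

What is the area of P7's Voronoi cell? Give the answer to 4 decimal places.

Area of P7's cell: 122.6019

1. box [0,44]×[0,16]: [(0, 0) (44, 0) (44, 16) (0, 16)]
2. ⊥bis P7·P0 via (24.645,7.42): [(0, 0) (26.0592, 0) (23.0097, 16) (0, 16)]  |A|=392.5512
3. ⊥bis P7·P1 via (27.475,7.46): [(0, 0) (26.0592, 0) (23.0097, 16) (0, 16)]  |A|=392.5512
4. ⊥bis P7·P2 via (9.17,8.515): [(1.9169, 0) (26.0592, 0) (23.0097, 16) (15.5458, 16)]  |A|=252.8501
5. ⊥bis P7·P3 via (20.48,7.47): [(1.9169, 0) (22.7522, 0) (17.8854, 16) (15.5458, 16)]  |A|=185.3995
6. ⊥bis P7·P4 via (16.51,7.24): [(13.0734, 13.0975) (1.9169, 0) (20.7577, 0)]  |A|=123.3839
7. ⊥bis P7·P5 via (19.79,5.225): [(19.798, 1.6358) (13.0734, 13.0975) (1.9169, 0) (19.8016, 0)]  |A|=122.6019
8. ⊥bis P7·P6 via (26.85,8.83): [(19.798, 1.6358) (13.0734, 13.0975) (1.9169, 0) (19.8016, 0)]  |A|=122.6019
9. ⊥bis P7·P8 via (7.445,9.995): [(19.798, 1.6358) (13.0734, 13.0975) (1.9169, 0) (19.8016, 0)]  |A|=122.6019
10. canonical 4-gon: [(19.798, 1.6358) (13.0734, 13.0975) (1.9169, 0) (19.8016, 0)]
11. shoelace: 122.6019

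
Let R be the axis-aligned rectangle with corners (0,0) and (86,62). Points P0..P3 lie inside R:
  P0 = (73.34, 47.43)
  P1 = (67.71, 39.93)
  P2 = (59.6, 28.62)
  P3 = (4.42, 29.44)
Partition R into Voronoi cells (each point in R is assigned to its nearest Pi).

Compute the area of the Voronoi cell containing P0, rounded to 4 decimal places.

1. box [0,86]×[0,62]: [(0, 0) (86, 0) (86, 62) (0, 62)]
2. ⊥bis P0·P1 via (70.525,43.68): [(86, 32.0634) (86, 62) (46.12, 62)]  |A|=596.9347
3. ⊥bis P0·P2 via (66.47,38.025): [(86, 32.0634) (86, 62) (46.12, 62)]  |A|=596.9347
4. ⊥bis P0·P3 via (38.88,38.435): [(86, 32.0634) (86, 62) (46.12, 62)]  |A|=596.9347
5. canonical 3-gon: [(86, 32.0634) (86, 62) (46.12, 62)]
6. shoelace: 596.9347

Area of P0's cell: 596.9347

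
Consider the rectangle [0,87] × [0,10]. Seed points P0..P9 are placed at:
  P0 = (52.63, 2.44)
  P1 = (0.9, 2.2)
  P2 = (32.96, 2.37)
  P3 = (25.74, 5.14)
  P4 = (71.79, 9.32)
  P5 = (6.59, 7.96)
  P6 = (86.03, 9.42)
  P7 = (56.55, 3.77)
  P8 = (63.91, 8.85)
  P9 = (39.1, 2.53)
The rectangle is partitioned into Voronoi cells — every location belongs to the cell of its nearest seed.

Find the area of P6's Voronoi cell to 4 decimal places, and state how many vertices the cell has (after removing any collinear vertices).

Area of P6's cell: 80.5931 (4 vertices)

1. box [0,87]×[0,10]: [(0, 0) (87, 0) (87, 10) (0, 10)]
2. ⊥bis P6·P0 via (69.33,5.93): [(70.5693, 0) (87, 0) (87, 10) (68.4794, 10)]  |A|=174.7565
3. ⊥bis P6·P1 via (43.465,5.81): [(70.5693, 0) (87, 0) (87, 10) (68.4794, 10)]  |A|=174.7565
4. ⊥bis P6·P2 via (59.495,5.895): [(70.5693, 0) (87, 0) (87, 10) (68.4794, 10)]  |A|=174.7565
5. ⊥bis P6·P3 via (55.885,7.28): [(70.5693, 0) (87, 0) (87, 10) (68.4794, 10)]  |A|=174.7565
6. ⊥bis P6·P4 via (78.91,9.37): [(78.9758, 0) (87, 0) (87, 10) (78.9056, 10)]  |A|=80.5931
7. ⊥bis P6·P5 via (46.31,8.69): [(78.9758, 0) (87, 0) (87, 10) (78.9056, 10)]  |A|=80.5931
8. ⊥bis P6·P7 via (71.29,6.595): [(78.9758, 0) (87, 0) (87, 10) (78.9056, 10)]  |A|=80.5931
9. ⊥bis P6·P8 via (74.97,9.135): [(78.9758, 0) (87, 0) (87, 10) (78.9056, 10)]  |A|=80.5931
10. ⊥bis P6·P9 via (62.565,5.975): [(78.9758, 0) (87, 0) (87, 10) (78.9056, 10)]  |A|=80.5931
11. canonical 4-gon: [(78.9758, 0) (87, 0) (87, 10) (78.9056, 10)]
12. shoelace: 80.5931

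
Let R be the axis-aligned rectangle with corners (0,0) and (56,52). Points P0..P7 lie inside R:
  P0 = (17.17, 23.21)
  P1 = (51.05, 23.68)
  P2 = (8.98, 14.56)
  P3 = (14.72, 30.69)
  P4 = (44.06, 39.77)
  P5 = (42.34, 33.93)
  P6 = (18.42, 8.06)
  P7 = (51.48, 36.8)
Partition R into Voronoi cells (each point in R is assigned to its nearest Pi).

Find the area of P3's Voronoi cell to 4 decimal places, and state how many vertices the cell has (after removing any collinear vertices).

Area of P3's cell: 677.9658 (6 vertices)

1. box [0,56]×[0,52]: [(0, 0) (56, 0) (56, 52) (0, 52)]
2. ⊥bis P3·P0 via (15.945,26.95): [(0, 21.7274) (56, 40.0696) (56, 52) (0, 52)]  |A|=1181.6842
3. ⊥bis P3·P1 via (32.885,27.185): [(0, 21.7274) (33.9794, 32.857) (37.6731, 52) (0, 52)]  |A|=874.9118
4. ⊥bis P3·P2 via (11.85,22.625): [(0, 26.8419) (7.484, 24.1787) (33.9794, 32.857) (37.6731, 52) (0, 52)]  |A|=855.7732
5. ⊥bis P3·P4 via (29.39,35.23): [(0, 26.8419) (7.484, 24.1787) (30.4792, 31.7105) (24.2001, 52) (0, 52)]  |A|=687.7075
6. ⊥bis P3·P5 via (28.53,32.31): [(0, 26.8419) (7.484, 24.1787) (28.6698, 31.1179) (27.4534, 41.4877) (24.2001, 52) (0, 52)]  |A|=677.9658
7. ⊥bis P3·P6 via (16.57,19.375): [(0, 26.8419) (7.484, 24.1787) (28.6698, 31.1179) (27.4534, 41.4877) (24.2001, 52) (0, 52)]  |A|=677.9658
8. ⊥bis P3·P7 via (33.1,33.745): [(0, 26.8419) (7.484, 24.1787) (28.6698, 31.1179) (27.4534, 41.4877) (24.2001, 52) (0, 52)]  |A|=677.9658
9. canonical 6-gon: [(0, 26.8419) (7.484, 24.1787) (28.6698, 31.1179) (27.4534, 41.4877) (24.2001, 52) (0, 52)]
10. shoelace: 677.9658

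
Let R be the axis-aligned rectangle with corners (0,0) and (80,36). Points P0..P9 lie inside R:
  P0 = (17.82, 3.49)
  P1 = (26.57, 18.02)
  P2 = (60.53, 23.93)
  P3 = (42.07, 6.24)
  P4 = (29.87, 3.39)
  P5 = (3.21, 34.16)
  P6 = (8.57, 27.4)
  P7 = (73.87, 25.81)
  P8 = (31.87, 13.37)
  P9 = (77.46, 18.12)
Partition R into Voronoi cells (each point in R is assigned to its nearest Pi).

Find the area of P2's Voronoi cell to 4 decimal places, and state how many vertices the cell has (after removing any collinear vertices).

1. box [0,80]×[0,36]: [(0, 0) (80, 0) (80, 36) (0, 36)]
2. ⊥bis P2·P0 via (39.175,13.71): [(45.7363, 0) (80, 0) (80, 36) (28.5075, 36)]  |A|=1543.6113
3. ⊥bis P2·P1 via (43.55,20.975): [(47.2002, 0) (80, 0) (80, 36) (40.9352, 36)]  |A|=1293.5616
4. ⊥bis P2·P3 via (51.3,15.085): [(43.0827, 23.6599) (65.7558, 0) (80, 0) (80, 36) (40.9352, 36)]  |A|=1074.0503
5. ⊥bis P2·P4 via (45.2,13.66): [(43.0827, 23.6599) (65.7558, 0) (80, 0) (80, 36) (40.9352, 36)]  |A|=1074.0503
6. ⊥bis P2·P5 via (31.87,29.045): [(43.0827, 23.6599) (65.7558, 0) (80, 0) (80, 36) (40.9352, 36)]  |A|=1074.0503
7. ⊥bis P2·P6 via (34.55,25.665): [(43.0827, 23.6599) (65.7558, 0) (80, 0) (80, 36) (40.9352, 36)]  |A|=1074.0503
8. ⊥bis P2·P7 via (67.2,24.87): [(43.0827, 23.6599) (65.7558, 0) (70.7049, 0) (65.6315, 36) (40.9352, 36)]  |A|=648.1049
9. ⊥bis P2·P8 via (46.2,18.65): [(41.9448, 30.1986) (45.1482, 21.5046) (65.7558, 0) (70.7049, 0) (65.6315, 36) (40.9352, 36)]  |A|=642.5786
10. ⊥bis P2·P9 via (68.995,21.025): [(41.9448, 30.1986) (45.1482, 21.5046) (62.8281, 3.0551) (68.1067, 18.4365) (65.6315, 36) (40.9352, 36)]  |A|=566.3773
11. canonical 6-gon: [(41.9448, 30.1986) (45.1482, 21.5046) (62.8281, 3.0551) (68.1067, 18.4365) (65.6315, 36) (40.9352, 36)]
12. shoelace: 566.3773

Area of P2's cell: 566.3773 (6 vertices)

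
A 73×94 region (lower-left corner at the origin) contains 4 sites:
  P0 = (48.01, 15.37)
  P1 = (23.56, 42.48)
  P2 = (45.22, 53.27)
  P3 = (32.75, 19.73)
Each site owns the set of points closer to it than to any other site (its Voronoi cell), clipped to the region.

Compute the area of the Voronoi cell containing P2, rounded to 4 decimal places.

Area of P2's cell: 2759.7326

1. box [0,73]×[0,94]: [(0, 0) (73, 0) (73, 94) (0, 94)]
2. ⊥bis P2·P0 via (46.615,34.32): [(0, 30.8884) (73, 36.2623) (73, 94) (0, 94)]  |A|=4410.9968
3. ⊥bis P2·P1 via (34.39,47.875): [(41.3361, 33.9314) (73, 36.2623) (73, 94) (11.4127, 94)]  |A|=2763.8336
4. ⊥bis P2·P3 via (38.985,36.5): [(40.3001, 36.0111) (45.1404, 34.2114) (73, 36.2623) (73, 94) (11.4127, 94)]  |A|=2759.7326
5. canonical 5-gon: [(40.3001, 36.0111) (45.1404, 34.2114) (73, 36.2623) (73, 94) (11.4127, 94)]
6. shoelace: 2759.7326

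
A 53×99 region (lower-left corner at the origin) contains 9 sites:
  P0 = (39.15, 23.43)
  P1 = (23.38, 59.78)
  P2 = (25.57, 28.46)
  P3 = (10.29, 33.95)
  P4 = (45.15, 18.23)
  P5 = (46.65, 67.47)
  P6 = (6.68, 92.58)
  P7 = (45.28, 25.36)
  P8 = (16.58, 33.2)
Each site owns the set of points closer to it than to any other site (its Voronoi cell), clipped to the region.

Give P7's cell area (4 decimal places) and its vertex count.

1. box [0,53]×[0,99]: [(0, 0) (53, 0) (53, 99) (0, 99)]
2. ⊥bis P7·P0 via (42.215,24.395): [(49.8956, 0) (53, 0) (53, 99) (18.726, 99)]  |A|=1850.2292
3. ⊥bis P7·P1 via (34.33,42.57): [(36.1318, 43.7164) (49.8956, 0) (53, 0) (53, 54.4489)]  |A|=527.0845
4. ⊥bis P7·P2 via (35.425,26.91): [(38.2837, 45.0855) (37.4232, 39.6146) (49.8956, 0) (53, 0) (53, 54.4489)]  |A|=521.7871
5. ⊥bis P7·P3 via (27.785,29.655): [(38.2837, 45.0855) (37.4232, 39.6146) (49.8956, 0) (53, 0) (53, 54.4489)]  |A|=521.7871
6. ⊥bis P7·P4 via (45.215,21.795): [(38.2837, 45.0855) (37.4232, 39.6146) (43.021, 21.835) (53, 21.6531) (53, 54.4489)]  |A|=379.8574
7. ⊥bis P7·P5 via (45.965,46.415): [(40.6452, 46.5881) (38.2837, 45.0855) (37.4232, 39.6146) (43.021, 21.835) (53, 21.6531) (53, 46.1861)]  |A|=328.8145
8. ⊥bis P7·P6 via (25.98,58.97): [(40.6452, 46.5881) (38.2837, 45.0855) (37.4232, 39.6146) (43.021, 21.835) (53, 21.6531) (53, 46.1861)]  |A|=328.8145
9. ⊥bis P7·P8 via (30.93,29.28): [(40.6452, 46.5881) (38.2837, 45.0855) (37.4232, 39.6146) (43.021, 21.835) (53, 21.6531) (53, 46.1861)]  |A|=328.8145
10. canonical 6-gon: [(40.6452, 46.5881) (38.2837, 45.0855) (37.4232, 39.6146) (43.021, 21.835) (53, 21.6531) (53, 46.1861)]
11. shoelace: 328.8145

Area of P7's cell: 328.8145 (6 vertices)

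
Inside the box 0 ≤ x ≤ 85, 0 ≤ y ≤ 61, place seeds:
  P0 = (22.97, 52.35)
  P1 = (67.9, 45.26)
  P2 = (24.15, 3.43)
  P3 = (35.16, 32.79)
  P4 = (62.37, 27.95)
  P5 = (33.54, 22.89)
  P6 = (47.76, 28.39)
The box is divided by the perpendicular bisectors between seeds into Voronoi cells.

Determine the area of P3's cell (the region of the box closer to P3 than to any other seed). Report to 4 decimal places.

Area of P3's cell: 427.3004

1. box [0,85]×[0,61]: [(0, 0) (85, 0) (85, 61) (0, 61)]
2. ⊥bis P3·P0 via (29.065,42.57): [(0, 24.4564) (0, 0) (85, 0) (85, 61) (58.6377, 61)]  |A|=4113.5838
3. ⊥bis P3·P1 via (51.53,39.025): [(46.1293, 53.2046) (0, 24.4564) (0, 0) (66.3938, 0)]  |A|=2330.3071
4. ⊥bis P3·P2 via (29.655,18.11): [(64.4685, 5.0549) (46.1293, 53.2046) (4.7828, 27.4371)]  |A|=1231.6886
5. ⊥bis P3·P4 via (48.765,30.37): [(45.5256, 12.1585) (50.6946, 41.2182) (46.1293, 53.2046) (4.7828, 27.4371)]  |A|=938.0918
6. ⊥bis P3·P5 via (34.35,27.84): [(47.92, 25.6195) (50.6946, 41.2182) (46.1293, 53.2046) (11.4438, 31.5883)]  |A|=549.9929
7. ⊥bis P3·P6 via (41.46,30.59): [(40.1673, 26.8881) (47.8132, 48.7834) (46.1293, 53.2046) (11.4438, 31.5883)]  |A|=427.3004
8. canonical 4-gon: [(40.1673, 26.8881) (47.8132, 48.7834) (46.1293, 53.2046) (11.4438, 31.5883)]
9. shoelace: 427.3004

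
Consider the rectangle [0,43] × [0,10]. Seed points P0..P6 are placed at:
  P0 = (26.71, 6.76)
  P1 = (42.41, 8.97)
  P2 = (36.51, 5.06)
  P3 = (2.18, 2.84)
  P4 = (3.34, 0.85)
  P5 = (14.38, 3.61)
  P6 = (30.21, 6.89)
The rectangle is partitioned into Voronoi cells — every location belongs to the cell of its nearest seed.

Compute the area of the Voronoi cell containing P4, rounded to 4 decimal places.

Area of P4's cell: 24.4964

1. box [0,43]×[0,10]: [(0, 0) (43, 0) (43, 10) (0, 10)]
2. ⊥bis P4·P0 via (15.025,3.805): [(0, 0) (15.9872, 0) (13.4584, 10) (0, 10)]  |A|=147.228
3. ⊥bis P4·P1 via (22.875,4.91): [(0, 0) (15.9872, 0) (13.4584, 10) (0, 10)]  |A|=147.228
4. ⊥bis P4·P2 via (19.925,2.955): [(0, 0) (15.9872, 0) (13.4584, 10) (0, 10)]  |A|=147.228
5. ⊥bis P4·P3 via (2.76,1.845): [(0, 0.2362) (0, 0) (15.9872, 0) (13.8813, 8.3277)]  |A|=68.2079
6. ⊥bis P4·P5 via (8.86,2.23): [(8.1681, 4.9975) (0, 0.2362) (0, 0) (9.4175, 0)]  |A|=24.4964
7. ⊥bis P4·P6 via (16.775,3.87): [(8.1681, 4.9975) (0, 0.2362) (0, 0) (9.4175, 0)]  |A|=24.4964
8. canonical 4-gon: [(8.1681, 4.9975) (0, 0.2362) (0, 0) (9.4175, 0)]
9. shoelace: 24.4964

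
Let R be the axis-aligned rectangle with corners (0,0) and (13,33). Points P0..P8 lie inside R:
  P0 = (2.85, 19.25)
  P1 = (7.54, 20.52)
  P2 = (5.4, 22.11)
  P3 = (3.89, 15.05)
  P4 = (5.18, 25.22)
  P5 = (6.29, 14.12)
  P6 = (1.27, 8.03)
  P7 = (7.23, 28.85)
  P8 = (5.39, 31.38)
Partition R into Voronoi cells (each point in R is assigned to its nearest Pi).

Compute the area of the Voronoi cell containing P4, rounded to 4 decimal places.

1. box [0,13]×[0,33]: [(0, 0) (13, 0) (13, 33) (0, 33)]
2. ⊥bis P4·P0 via (4.015,22.235): [(0, 23.802) (13, 18.7283) (13, 33) (0, 33)]  |A|=152.5531
3. ⊥bis P4·P1 via (6.36,22.87): [(0, 23.802) (4.6229, 21.9977) (13, 26.2041) (13, 33) (0, 33)]  |A|=121.2402
4. ⊥bis P4·P2 via (5.29,23.665): [(0, 23.802) (1.1088, 23.3692) (8.3783, 23.8835) (13, 26.2041) (13, 33) (0, 33)]  |A|=115.3517
5. ⊥bis P4·P3 via (4.535,20.135): [(0, 23.802) (1.1088, 23.3692) (8.3783, 23.8835) (13, 26.2041) (13, 33) (0, 33)]  |A|=115.3517
6. ⊥bis P4·P5 via (5.735,19.67): [(0, 23.802) (1.1088, 23.3692) (8.3783, 23.8835) (13, 26.2041) (13, 33) (0, 33)]  |A|=115.3517
7. ⊥bis P4·P6 via (3.225,16.625): [(0, 23.802) (1.1088, 23.3692) (8.3783, 23.8835) (13, 26.2041) (13, 33) (0, 33)]  |A|=115.3517
8. ⊥bis P4·P7 via (6.205,27.035): [(0, 30.5392) (0, 23.802) (1.1088, 23.3692) (8.3783, 23.8835) (10.1819, 24.7891)]  |A|=39.8772
9. ⊥bis P4·P8 via (5.285,28.3): [(3.8802, 28.3479) (0, 28.4802) (0, 23.802) (1.1088, 23.3692) (8.3783, 23.8835) (10.1819, 24.7891)]  |A|=35.8825
10. canonical 6-gon: [(3.8802, 28.3479) (0, 28.4802) (0, 23.802) (1.1088, 23.3692) (8.3783, 23.8835) (10.1819, 24.7891)]
11. shoelace: 35.8825

Area of P4's cell: 35.8825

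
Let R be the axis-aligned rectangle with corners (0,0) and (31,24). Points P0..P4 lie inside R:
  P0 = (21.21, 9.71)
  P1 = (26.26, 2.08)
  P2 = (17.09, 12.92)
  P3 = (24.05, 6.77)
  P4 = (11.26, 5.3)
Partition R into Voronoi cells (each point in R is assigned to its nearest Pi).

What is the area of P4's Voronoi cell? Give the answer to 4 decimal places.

Area of P4's cell: 233.1646

1. box [0,31]×[0,24]: [(0, 0) (31, 0) (31, 24) (0, 24)]
2. ⊥bis P4·P0 via (16.235,7.505): [(0, 0) (19.5613, 0) (8.9242, 24) (0, 24)]  |A|=341.8258
3. ⊥bis P4·P1 via (18.76,3.69): [(0, 0) (17.9679, 0) (18.4878, 2.4221) (8.9242, 24) (0, 24)]  |A|=339.8961
4. ⊥bis P4·P2 via (14.175,9.11): [(0, 19.9552) (0, 0) (17.9679, 0) (18.4878, 2.4221) (16.2156, 7.5487)]  |A|=233.6947
5. ⊥bis P4·P3 via (17.655,6.035): [(0, 19.9552) (0, 0) (17.9679, 0) (18.2159, 1.1552) (17.924, 3.6941) (16.2156, 7.5487)]  |A|=233.1646
6. canonical 6-gon: [(0, 19.9552) (0, 0) (17.9679, 0) (18.2159, 1.1552) (17.924, 3.6941) (16.2156, 7.5487)]
7. shoelace: 233.1646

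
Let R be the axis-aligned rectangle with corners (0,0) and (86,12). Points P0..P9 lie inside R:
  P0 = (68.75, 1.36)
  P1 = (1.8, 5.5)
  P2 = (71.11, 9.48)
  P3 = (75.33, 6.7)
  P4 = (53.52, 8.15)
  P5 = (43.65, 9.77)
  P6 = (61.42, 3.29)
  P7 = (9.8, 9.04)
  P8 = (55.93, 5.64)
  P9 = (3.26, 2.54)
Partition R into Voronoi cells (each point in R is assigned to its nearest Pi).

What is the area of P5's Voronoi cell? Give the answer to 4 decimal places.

Area of P5's cell: 255.6088

1. box [0,86]×[0,12]: [(0, 0) (86, 0) (86, 12) (0, 12)]
2. ⊥bis P5·P0 via (56.2,5.565): [(0, 0) (54.3354, 0) (58.3561, 12) (0, 12)]  |A|=676.149
3. ⊥bis P5·P1 via (22.725,7.635): [(23.504, 0) (54.3354, 0) (58.3561, 12) (22.2796, 12)]  |A|=401.4472
4. ⊥bis P5·P2 via (57.38,9.625): [(23.504, 0) (54.3354, 0) (57.3741, 9.0692) (57.4051, 12) (22.2796, 12)]  |A|=400.0535
5. ⊥bis P5·P3 via (59.49,8.235): [(23.504, 0) (54.3354, 0) (57.3741, 9.0692) (57.4051, 12) (22.2796, 12)]  |A|=400.0535
6. ⊥bis P5·P4 via (48.585,8.96): [(23.504, 0) (47.1144, 0) (49.084, 12) (22.2796, 12)]  |A|=302.4881
7. ⊥bis P5·P6 via (52.535,6.53): [(23.504, 0) (47.1144, 0) (49.084, 12) (22.2796, 12)]  |A|=302.4881
8. ⊥bis P5·P7 via (26.725,9.405): [(26.9278, 0) (47.1144, 0) (49.084, 12) (26.669, 12)]  |A|=255.6088
9. ⊥bis P5·P8 via (49.79,7.705): [(26.9278, 0) (47.1144, 0) (49.084, 12) (26.669, 12)]  |A|=255.6088
10. ⊥bis P5·P9 via (23.455,6.155): [(26.9278, 0) (47.1144, 0) (49.084, 12) (26.669, 12)]  |A|=255.6088
11. canonical 4-gon: [(26.9278, 0) (47.1144, 0) (49.084, 12) (26.669, 12)]
12. shoelace: 255.6088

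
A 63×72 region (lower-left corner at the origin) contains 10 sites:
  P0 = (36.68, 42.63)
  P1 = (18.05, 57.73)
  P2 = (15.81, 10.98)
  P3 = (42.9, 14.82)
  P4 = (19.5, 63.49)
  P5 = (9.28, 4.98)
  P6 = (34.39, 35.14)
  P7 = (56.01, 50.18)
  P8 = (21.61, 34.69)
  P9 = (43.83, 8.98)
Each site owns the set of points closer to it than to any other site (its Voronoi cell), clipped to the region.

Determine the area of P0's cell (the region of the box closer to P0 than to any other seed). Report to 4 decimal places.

1. box [0,63]×[0,72]: [(0, 0) (63, 0) (63, 72) (0, 72)]
2. ⊥bis P0·P1 via (27.365,50.18): [(0, 16.4178) (0, 0) (63, 0) (63, 72) (45.0506, 72)]  |A|=3283.9943
3. ⊥bis P0·P2 via (26.245,26.805): [(14.6279, 34.4653) (63, 2.5688) (63, 72) (45.0506, 72)]  |A|=2016.1302
4. ⊥bis P0·P3 via (39.79,28.725): [(14.6279, 34.4653) (27.5014, 25.9765) (63, 33.9162) (63, 72) (45.0506, 72)]  |A|=1459.736
5. ⊥bis P0·P4 via (28.09,53.06): [(32.9305, 57.0466) (14.6279, 34.4653) (27.5014, 25.9765) (63, 33.9162) (63, 72) (51.087, 72)]  |A|=1414.6032
6. ⊥bis P0·P5 via (22.98,23.805): [(32.9305, 57.0466) (14.6279, 34.4653) (27.5014, 25.9765) (63, 33.9162) (63, 72) (51.087, 72)]  |A|=1414.6032
7. ⊥bis P0·P6 via (35.535,38.885): [(32.9305, 57.0466) (21.6508, 43.13) (56.5241, 32.4678) (63, 33.9162) (63, 72) (51.087, 72)]  |A|=1061.1145
8. ⊥bis P0·P7 via (46.345,46.405): [(39.9353, 62.8156) (32.9305, 57.0466) (21.6508, 43.13) (51.1465, 34.1119)]  |A|=388.9704
9. ⊥bis P0·P8 via (29.145,38.66): [(39.9353, 62.8156) (32.9305, 57.0466) (24.7653, 46.9726) (27.7767, 41.257) (51.1465, 34.1119)]  |A|=374.2841
10. ⊥bis P0·P9 via (40.255,25.805): [(39.9353, 62.8156) (32.9305, 57.0466) (24.7653, 46.9726) (27.7767, 41.257) (51.1465, 34.1119)]  |A|=374.2841
11. canonical 5-gon: [(39.9353, 62.8156) (32.9305, 57.0466) (24.7653, 46.9726) (27.7767, 41.257) (51.1465, 34.1119)]
12. shoelace: 374.2841

Area of P0's cell: 374.2841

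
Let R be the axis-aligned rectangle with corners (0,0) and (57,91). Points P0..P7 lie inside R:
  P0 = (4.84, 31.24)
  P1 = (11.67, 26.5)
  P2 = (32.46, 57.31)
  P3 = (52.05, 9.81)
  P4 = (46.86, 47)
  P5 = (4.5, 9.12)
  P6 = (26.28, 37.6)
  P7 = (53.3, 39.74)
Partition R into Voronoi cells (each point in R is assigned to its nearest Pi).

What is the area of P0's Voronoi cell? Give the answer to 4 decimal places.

Area of P0's cell: 391.1496

1. box [0,57]×[0,91]: [(0, 0) (57, 0) (57, 91) (0, 91)]
2. ⊥bis P0·P1 via (8.255,28.87): [(0, 16.9751) (51.373, 91) (0, 91)]  |A|=1901.441
3. ⊥bis P0·P2 via (18.65,44.275): [(0, 64.0338) (0, 16.9751) (18.8206, 44.0943)]  |A|=442.8364
4. ⊥bis P0·P3 via (28.445,20.525): [(0, 64.0338) (0, 16.9751) (18.8206, 44.0943)]  |A|=442.8364
5. ⊥bis P0·P4 via (25.85,39.12): [(0, 64.0338) (0, 16.9751) (18.8206, 44.0943)]  |A|=442.8364
6. ⊥bis P0·P5 via (4.67,20.18): [(0, 64.0338) (0, 20.2518) (2.25, 20.2172) (18.8206, 44.0943)]  |A|=439.1502
7. ⊥bis P0·P6 via (15.56,34.42): [(9.8805, 53.5659) (0, 64.0338) (0, 20.2518) (2.25, 20.2172) (14.5259, 37.9059)]  |A|=391.1496
8. ⊥bis P0·P7 via (29.07,35.49): [(9.8805, 53.5659) (0, 64.0338) (0, 20.2518) (2.25, 20.2172) (14.5259, 37.9059)]  |A|=391.1496
9. canonical 5-gon: [(9.8805, 53.5659) (0, 64.0338) (0, 20.2518) (2.25, 20.2172) (14.5259, 37.9059)]
10. shoelace: 391.1496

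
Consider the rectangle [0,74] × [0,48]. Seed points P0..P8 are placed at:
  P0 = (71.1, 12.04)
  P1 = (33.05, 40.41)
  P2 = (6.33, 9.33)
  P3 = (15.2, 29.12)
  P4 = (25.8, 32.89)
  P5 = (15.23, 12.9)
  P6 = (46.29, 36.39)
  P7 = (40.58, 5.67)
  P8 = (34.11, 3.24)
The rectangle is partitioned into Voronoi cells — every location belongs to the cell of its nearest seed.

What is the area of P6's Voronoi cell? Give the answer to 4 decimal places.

1. box [0,74]×[0,48]: [(0, 0) (74, 0) (74, 48) (0, 48)]
2. ⊥bis P6·P0 via (58.695,24.215): [(0, 0) (34.929, 0) (74, 39.8091) (74, 48) (0, 48)]  |A|=2774.3081
3. ⊥bis P6·P1 via (39.67,38.4): [(28.0108, 0) (34.929, 0) (74, 39.8091) (74, 48) (42.5848, 48)]  |A|=1080.014
4. ⊥bis P6·P2 via (26.31,22.86): [(32.2765, 14.0492) (38.989, 4.1367) (74, 39.8091) (74, 48) (42.5848, 48)]  |A|=997.4103
5. ⊥bis P6·P3 via (30.745,32.755): [(33.8824, 19.3382) (36.6184, 7.6373) (38.989, 4.1367) (74, 39.8091) (74, 48) (42.5848, 48)]  |A|=980.7796
6. ⊥bis P6·P4 via (36.045,34.64): [(36.9391, 29.4057) (40.9194, 6.1036) (74, 39.8091) (74, 48) (42.5848, 48)]  |A|=896.3546
7. ⊥bis P6·P5 via (30.76,24.645): [(36.9391, 29.4057) (39.7924, 12.7018) (43.1012, 8.3266) (74, 39.8091) (74, 48) (42.5848, 48)]  |A|=887.904
8. ⊥bis P6·P7 via (43.435,21.03): [(36.9391, 29.4057) (38.2037, 22.0024) (53.697, 19.1226) (74, 39.8091) (74, 48) (42.5848, 48)]  |A|=777.1032
9. ⊥bis P6·P8 via (40.2,19.815): [(36.9391, 29.4057) (38.2037, 22.0024) (53.697, 19.1226) (74, 39.8091) (74, 48) (42.5848, 48)]  |A|=777.1032
10. canonical 6-gon: [(36.9391, 29.4057) (38.2037, 22.0024) (53.697, 19.1226) (74, 39.8091) (74, 48) (42.5848, 48)]
11. shoelace: 777.1032

Area of P6's cell: 777.1032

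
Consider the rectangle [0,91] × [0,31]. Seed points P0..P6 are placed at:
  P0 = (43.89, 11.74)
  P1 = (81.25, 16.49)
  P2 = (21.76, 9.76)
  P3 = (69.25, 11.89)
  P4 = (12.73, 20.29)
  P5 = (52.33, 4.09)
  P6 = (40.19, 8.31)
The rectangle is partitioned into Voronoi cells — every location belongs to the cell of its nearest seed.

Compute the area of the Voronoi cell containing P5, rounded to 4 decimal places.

1. box [0,91]×[0,31]: [(0, 0) (91, 0) (91, 31) (0, 31)]
2. ⊥bis P5·P0 via (48.11,7.915): [(40.9359, 0) (91, 0) (91, 31) (69.0342, 31)]  |A|=1116.4641
3. ⊥bis P5·P1 via (66.79,10.29): [(61.4825, 22.6685) (40.9359, 0) (71.202, 0)]  |A|=343.0437
4. ⊥bis P5·P2 via (37.045,6.925): [(61.4825, 22.6685) (40.9359, 0) (71.202, 0)]  |A|=343.0437
5. ⊥bis P5·P3 via (60.79,7.99): [(56.5381, 17.2134) (40.9359, 0) (64.4733, 0)]  |A|=202.5802
6. ⊥bis P5·P4 via (32.53,12.19): [(56.5381, 17.2134) (40.9359, 0) (64.4733, 0)]  |A|=202.5802
7. ⊥bis P5·P6 via (46.26,6.2): [(56.5381, 17.2134) (46.0762, 5.6711) (44.1048, 0) (64.4733, 0)]  |A|=193.5944
8. canonical 4-gon: [(56.5381, 17.2134) (46.0762, 5.6711) (44.1048, 0) (64.4733, 0)]
9. shoelace: 193.5944

Area of P5's cell: 193.5944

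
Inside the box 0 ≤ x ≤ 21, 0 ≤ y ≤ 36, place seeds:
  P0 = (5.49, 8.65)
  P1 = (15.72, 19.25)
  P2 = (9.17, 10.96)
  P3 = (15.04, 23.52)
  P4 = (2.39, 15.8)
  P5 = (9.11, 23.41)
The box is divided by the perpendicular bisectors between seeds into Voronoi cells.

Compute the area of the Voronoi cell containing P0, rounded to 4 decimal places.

1. box [0,21]×[0,36]: [(0, 0) (21, 0) (21, 36) (0, 36)]
2. ⊥bis P0·P1 via (10.605,13.95): [(0, 24.1848) (0, 0) (21, 0) (21, 3.9178)]  |A|=295.078
3. ⊥bis P0·P2 via (7.33,9.805): [(0, 21.4822) (0, 0) (13.4848, 0)]  |A|=144.8415
4. ⊥bis P0·P3 via (10.265,16.085): [(0, 21.4822) (0, 0) (13.4848, 0)]  |A|=144.8415
5. ⊥bis P0·P4 via (3.94,12.225): [(5.4107, 12.8626) (0, 10.5167) (0, 0) (13.4848, 0)]  |A|=115.1761
6. ⊥bis P0·P5 via (7.3,16.03): [(5.4107, 12.8626) (0, 10.5167) (0, 0) (13.4848, 0)]  |A|=115.1761
7. canonical 4-gon: [(5.4107, 12.8626) (0, 10.5167) (0, 0) (13.4848, 0)]
8. shoelace: 115.1761

Area of P0's cell: 115.1761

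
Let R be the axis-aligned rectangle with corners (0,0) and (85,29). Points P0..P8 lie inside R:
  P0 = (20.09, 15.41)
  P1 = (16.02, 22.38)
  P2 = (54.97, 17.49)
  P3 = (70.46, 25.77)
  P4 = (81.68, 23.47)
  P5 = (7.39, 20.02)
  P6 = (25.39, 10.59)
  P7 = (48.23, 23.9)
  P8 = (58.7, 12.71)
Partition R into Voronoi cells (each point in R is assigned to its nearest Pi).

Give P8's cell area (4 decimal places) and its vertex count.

Area of P8's cell: 439.1428 (5 vertices)

1. box [0,85]×[0,29]: [(0, 0) (85, 0) (85, 29) (0, 29)]
2. ⊥bis P8·P0 via (39.395,14.06): [(38.4118, 0) (85, 0) (85, 29) (40.4398, 29)]  |A|=1321.6527
3. ⊥bis P8·P1 via (37.36,17.545): [(38.4118, 0) (85, 0) (85, 29) (40.4398, 29)]  |A|=1321.6527
4. ⊥bis P8·P2 via (56.835,15.1): [(38.4653, 0.7655) (38.4118, 0) (85, 0) (85, 29) (74.6479, 29)]  |A|=838.7281
5. ⊥bis P8·P3 via (64.58,19.24): [(63.4474, 20.2599) (38.4653, 0.7655) (38.4118, 0) (85, 0) (85, 0.8526)]  |A|=490.1638
6. ⊥bis P8·P4 via (70.19,18.09): [(73.3486, 11.3442) (63.4474, 20.2599) (38.4653, 0.7655) (38.4118, 0) (78.6603, 0)]  |A|=449.2374
7. ⊥bis P8·P5 via (33.045,16.365): [(73.3486, 11.3442) (63.4474, 20.2599) (38.4653, 0.7655) (38.4118, 0) (78.6603, 0)]  |A|=449.2374
8. ⊥bis P8·P6 via (42.045,11.65): [(73.3486, 11.3442) (63.4474, 20.2599) (42.5356, 3.9417) (42.7865, 0) (78.6603, 0)]  |A|=439.1428
9. ⊥bis P8·P7 via (53.465,18.305): [(73.3486, 11.3442) (63.4474, 20.2599) (42.5356, 3.9417) (42.7865, 0) (78.6603, 0)]  |A|=439.1428
10. canonical 5-gon: [(73.3486, 11.3442) (63.4474, 20.2599) (42.5356, 3.9417) (42.7865, 0) (78.6603, 0)]
11. shoelace: 439.1428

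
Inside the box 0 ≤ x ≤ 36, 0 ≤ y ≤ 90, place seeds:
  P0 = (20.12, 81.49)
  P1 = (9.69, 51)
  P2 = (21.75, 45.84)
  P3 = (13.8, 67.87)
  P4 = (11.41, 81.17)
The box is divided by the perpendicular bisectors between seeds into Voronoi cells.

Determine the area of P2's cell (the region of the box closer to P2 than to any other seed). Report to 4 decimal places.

1. box [0,36]×[0,90]: [(0, 0) (36, 0) (36, 90) (0, 90)]
2. ⊥bis P2·P0 via (20.935,63.665): [(0, 62.7078) (0, 0) (36, 0) (36, 64.3538)]  |A|=2287.109
3. ⊥bis P2·P1 via (15.72,48.42): [(22.2688, 63.726) (0, 11.6791) (0, 0) (36, 0) (36, 64.3538)]  |A|=1718.9339
4. ⊥bis P2·P3 via (17.775,56.855): [(19.6128, 57.5182) (0, 11.6791) (0, 0) (36, 0) (36, 63.4319)]  |A|=1669.5937
5. ⊥bis P2·P4 via (16.58,63.505): [(19.6128, 57.5182) (0, 11.6791) (0, 0) (36, 0) (36, 63.4319)]  |A|=1669.5937
6. canonical 5-gon: [(19.6128, 57.5182) (0, 11.6791) (0, 0) (36, 0) (36, 63.4319)]
7. shoelace: 1669.5937

Area of P2's cell: 1669.5937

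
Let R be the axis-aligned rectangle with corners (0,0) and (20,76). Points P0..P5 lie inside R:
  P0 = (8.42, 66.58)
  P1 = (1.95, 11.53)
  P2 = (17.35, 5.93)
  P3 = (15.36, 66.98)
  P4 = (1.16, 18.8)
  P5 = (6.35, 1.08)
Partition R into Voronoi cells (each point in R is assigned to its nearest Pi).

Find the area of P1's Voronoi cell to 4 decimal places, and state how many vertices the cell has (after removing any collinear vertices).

1. box [0,20]×[0,76]: [(0, 0) (20, 0) (20, 76) (0, 76)]
2. ⊥bis P1·P0 via (5.185,39.055): [(0, 39.6644) (0, 0) (20, 0) (20, 37.3138)]  |A|=769.7819
3. ⊥bis P1·P2 via (9.65,8.73): [(0, 39.6644) (0, 0) (6.4755, 0) (20, 37.1925) (20, 37.3138)]  |A|=518.2761
4. ⊥bis P1·P3 via (8.655,39.255): [(13.5446, 38.0725) (0, 39.6644) (0, 0) (6.4755, 0) (19.7723, 36.5664)]  |A|=515.7635
5. ⊥bis P1·P4 via (1.555,15.165): [(0, 14.996) (0, 0) (6.4755, 0) (12.4193, 16.3456)]  |A|=146.0426
6. ⊥bis P1·P5 via (4.15,6.305): [(0, 14.996) (0, 4.5576) (9.6031, 8.601) (12.4193, 16.3456)]  |A|=96.311
7. canonical 4-gon: [(0, 14.996) (0, 4.5576) (9.6031, 8.601) (12.4193, 16.3456)]
8. shoelace: 96.311

Area of P1's cell: 96.3110 (4 vertices)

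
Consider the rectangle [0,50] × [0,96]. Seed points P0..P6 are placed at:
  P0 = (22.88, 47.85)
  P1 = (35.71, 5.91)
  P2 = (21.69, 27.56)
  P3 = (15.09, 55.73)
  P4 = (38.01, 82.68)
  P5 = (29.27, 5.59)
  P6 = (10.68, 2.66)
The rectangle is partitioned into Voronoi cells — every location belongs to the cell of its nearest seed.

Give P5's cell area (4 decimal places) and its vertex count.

1. box [0,50]×[0,96]: [(0, 0) (50, 0) (50, 96) (0, 96)]
2. ⊥bis P5·P0 via (26.075,26.72): [(0, 22.7773) (0, 0) (50, 0) (50, 30.3376)]  |A|=1327.8726
3. ⊥bis P5·P1 via (32.49,5.75): [(31.4079, 27.5264) (0, 22.7773) (0, 0) (32.7757, 0)]  |A|=808.7921
4. ⊥bis P5·P2 via (25.48,16.575): [(31.843, 18.7703) (0, 7.784) (0, 0) (32.7757, 0)]  |A|=431.5387
5. ⊥bis P5·P3 via (22.18,30.66): [(31.843, 18.7703) (0, 7.784) (0, 0) (32.7757, 0)]  |A|=431.5387
6. ⊥bis P5·P4 via (33.64,44.135): [(31.843, 18.7703) (0, 7.784) (0, 0) (32.7757, 0)]  |A|=431.5387
7. ⊥bis P5·P6 via (19.975,4.125): [(31.843, 18.7703) (18.3979, 14.1315) (20.6251, 0) (32.7757, 0)]  |A|=214.2017
8. canonical 4-gon: [(31.843, 18.7703) (18.3979, 14.1315) (20.6251, 0) (32.7757, 0)]
9. shoelace: 214.2017

Area of P5's cell: 214.2017 (4 vertices)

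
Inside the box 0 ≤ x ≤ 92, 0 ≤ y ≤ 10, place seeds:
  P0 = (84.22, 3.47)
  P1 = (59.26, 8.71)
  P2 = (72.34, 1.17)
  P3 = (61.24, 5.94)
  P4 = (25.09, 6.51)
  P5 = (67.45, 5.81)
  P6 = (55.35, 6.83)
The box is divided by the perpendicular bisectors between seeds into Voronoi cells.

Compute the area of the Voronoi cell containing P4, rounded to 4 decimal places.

1. box [0,92]×[0,10]: [(0, 0) (92, 0) (92, 10) (0, 10)]
2. ⊥bis P4·P0 via (54.655,4.99): [(0, 0) (54.3985, 0) (54.9126, 10) (0, 10)]  |A|=546.5551
3. ⊥bis P4·P1 via (42.175,7.61): [(0, 0) (42.665, 0) (42.0211, 10) (0, 10)]  |A|=423.4304
4. ⊥bis P4·P2 via (48.715,3.84): [(0, 0) (42.665, 0) (42.0211, 10) (0, 10)]  |A|=423.4304
5. ⊥bis P4·P3 via (43.165,6.225): [(0, 0) (42.665, 0) (42.0211, 10) (0, 10)]  |A|=423.4304
6. ⊥bis P4·P5 via (46.27,6.16): [(0, 0) (42.665, 0) (42.0211, 10) (0, 10)]  |A|=423.4304
7. ⊥bis P4·P6 via (40.22,6.67): [(0, 0) (40.2905, 0) (40.1848, 10) (0, 10)]  |A|=402.3766
8. canonical 4-gon: [(0, 0) (40.2905, 0) (40.1848, 10) (0, 10)]
9. shoelace: 402.3766

Area of P4's cell: 402.3766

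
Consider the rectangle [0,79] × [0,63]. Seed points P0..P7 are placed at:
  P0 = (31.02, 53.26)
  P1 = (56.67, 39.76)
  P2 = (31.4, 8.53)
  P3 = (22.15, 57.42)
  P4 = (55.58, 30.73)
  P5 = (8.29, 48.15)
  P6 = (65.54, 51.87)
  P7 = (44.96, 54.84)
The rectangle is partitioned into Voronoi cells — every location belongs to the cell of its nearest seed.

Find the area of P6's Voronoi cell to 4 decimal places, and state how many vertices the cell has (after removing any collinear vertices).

1. box [0,79]×[0,63]: [(0, 0) (79, 0) (79, 63) (0, 63)]
2. ⊥bis P6·P0 via (48.28,52.565): [(46.1634, 0) (79, 0) (79, 63) (48.7002, 63)]  |A|=1988.7975
3. ⊥bis P6·P1 via (61.105,45.815): [(48.3834, 55.133) (79, 32.7078) (79, 63) (48.7002, 63)]  |A|=582.9075
4. ⊥bis P6·P2 via (48.47,30.2): [(48.3834, 55.133) (79, 32.7078) (79, 63) (48.7002, 63)]  |A|=582.9075
5. ⊥bis P6·P3 via (43.845,54.645): [(48.3834, 55.133) (79, 32.7078) (79, 63) (48.7002, 63)]  |A|=582.9075
6. ⊥bis P6·P4 via (60.56,41.3): [(48.3834, 55.133) (79, 32.7078) (79, 63) (48.7002, 63)]  |A|=582.9075
7. ⊥bis P6·P5 via (36.915,50.01): [(48.3834, 55.133) (79, 32.7078) (79, 63) (48.7002, 63)]  |A|=582.9075
8. ⊥bis P6·P7 via (55.25,53.355): [(54.8256, 50.4143) (79, 32.7078) (79, 63) (56.6419, 63)]  |A|=506.8436
9. canonical 4-gon: [(54.8256, 50.4143) (79, 32.7078) (79, 63) (56.6419, 63)]
10. shoelace: 506.8436

Area of P6's cell: 506.8436 (4 vertices)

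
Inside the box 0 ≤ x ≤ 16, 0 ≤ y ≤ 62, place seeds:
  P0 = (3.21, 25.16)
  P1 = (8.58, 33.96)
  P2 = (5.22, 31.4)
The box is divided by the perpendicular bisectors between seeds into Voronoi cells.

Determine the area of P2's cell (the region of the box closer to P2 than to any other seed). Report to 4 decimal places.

Area of P2's cell: 73.8978

1. box [0,16]×[0,62]: [(0, 0) (16, 0) (16, 62) (0, 62)]
2. ⊥bis P2·P0 via (4.215,28.28): [(0, 29.6377) (16, 24.4839) (16, 62) (0, 62)]  |A|=559.0273
3. ⊥bis P2·P1 via (6.9,32.68): [(0, 41.7363) (0, 29.6377) (12.216, 25.7028)]  |A|=73.8978
4. canonical 3-gon: [(0, 41.7363) (0, 29.6377) (12.216, 25.7028)]
5. shoelace: 73.8978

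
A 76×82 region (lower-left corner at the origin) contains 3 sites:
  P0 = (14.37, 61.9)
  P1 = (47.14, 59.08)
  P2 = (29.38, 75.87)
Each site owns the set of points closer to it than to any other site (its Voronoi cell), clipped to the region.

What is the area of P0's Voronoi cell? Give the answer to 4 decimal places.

1. box [0,76]×[0,82]: [(0, 0) (76, 0) (76, 82) (0, 82)]
2. ⊥bis P0·P1 via (30.755,60.49): [(0, 0) (25.5496, 0) (32.606, 82) (0, 82)]  |A|=2384.3797
3. ⊥bis P0·P2 via (21.875,68.885): [(0, 0) (25.5496, 0) (30.6647, 59.4409) (9.6687, 82) (0, 82)]  |A|=2125.6573
4. canonical 5-gon: [(0, 0) (25.5496, 0) (30.6647, 59.4409) (9.6687, 82) (0, 82)]
5. shoelace: 2125.6573

Area of P0's cell: 2125.6573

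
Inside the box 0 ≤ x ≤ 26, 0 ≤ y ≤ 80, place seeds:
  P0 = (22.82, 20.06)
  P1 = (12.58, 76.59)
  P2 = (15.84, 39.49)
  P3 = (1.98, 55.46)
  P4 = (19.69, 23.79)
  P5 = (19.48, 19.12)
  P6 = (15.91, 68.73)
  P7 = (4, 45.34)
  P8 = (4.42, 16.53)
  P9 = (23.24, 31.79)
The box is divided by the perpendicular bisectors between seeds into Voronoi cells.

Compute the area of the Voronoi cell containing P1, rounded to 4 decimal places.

Area of P1's cell: 199.5203

1. box [0,26]×[0,80]: [(0, 0) (26, 0) (26, 80) (0, 80)]
2. ⊥bis P1·P0 via (17.7,48.325): [(0, 45.1188) (26, 49.8285) (26, 80) (0, 80)]  |A|=845.6856
3. ⊥bis P1·P2 via (14.21,58.04): [(0, 56.7914) (26, 59.076) (26, 80) (0, 80)]  |A|=573.7244
4. ⊥bis P1·P3 via (7.28,66.025): [(0, 69.6771) (21.8577, 58.712) (26, 59.076) (26, 80) (0, 80)]  |A|=432.8986
5. ⊥bis P1·P4 via (16.135,50.19): [(0, 69.6771) (21.8577, 58.712) (26, 59.076) (26, 80) (0, 80)]  |A|=432.8986
6. ⊥bis P1·P5 via (16.03,47.855): [(0, 69.6771) (21.8577, 58.712) (26, 59.076) (26, 80) (0, 80)]  |A|=432.8986
7. ⊥bis P1·P6 via (14.245,72.66): [(0, 69.6771) (3.2985, 68.0224) (26, 77.6402) (26, 80) (0, 80)]  |A|=199.5203
8. ⊥bis P1·P7 via (8.29,60.965): [(0, 69.6771) (3.2985, 68.0224) (26, 77.6402) (26, 80) (0, 80)]  |A|=199.5203
9. ⊥bis P1·P8 via (8.5,46.56): [(0, 69.6771) (3.2985, 68.0224) (26, 77.6402) (26, 80) (0, 80)]  |A|=199.5203
10. ⊥bis P1·P9 via (17.91,54.19): [(0, 69.6771) (3.2985, 68.0224) (26, 77.6402) (26, 80) (0, 80)]  |A|=199.5203
11. canonical 5-gon: [(0, 69.6771) (3.2985, 68.0224) (26, 77.6402) (26, 80) (0, 80)]
12. shoelace: 199.5203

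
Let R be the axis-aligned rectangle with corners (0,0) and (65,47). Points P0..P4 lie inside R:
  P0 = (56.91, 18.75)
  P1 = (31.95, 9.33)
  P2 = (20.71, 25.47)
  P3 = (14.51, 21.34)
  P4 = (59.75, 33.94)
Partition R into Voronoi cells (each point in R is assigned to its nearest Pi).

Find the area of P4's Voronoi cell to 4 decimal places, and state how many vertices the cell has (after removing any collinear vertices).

Area of P4's cell: 517.6052 (4 vertices)

1. box [0,65]×[0,47]: [(0, 0) (65, 0) (65, 47) (0, 47)]
2. ⊥bis P4·P0 via (58.33,26.345): [(0, 37.2507) (65, 25.0979) (65, 47) (0, 47)]  |A|=1028.6699
3. ⊥bis P4·P1 via (45.85,21.635): [(38.3782, 30.0753) (65, 25.0979) (65, 47) (23.3956, 47)]  |A|=643.6072
4. ⊥bis P4·P2 via (40.23,29.705): [(40.2246, 29.7301) (65, 25.0979) (65, 47) (36.4777, 47)]  |A|=517.6052
5. ⊥bis P4·P3 via (37.13,27.64): [(40.2246, 29.7301) (65, 25.0979) (65, 47) (36.4777, 47)]  |A|=517.6052
6. canonical 4-gon: [(40.2246, 29.7301) (65, 25.0979) (65, 47) (36.4777, 47)]
7. shoelace: 517.6052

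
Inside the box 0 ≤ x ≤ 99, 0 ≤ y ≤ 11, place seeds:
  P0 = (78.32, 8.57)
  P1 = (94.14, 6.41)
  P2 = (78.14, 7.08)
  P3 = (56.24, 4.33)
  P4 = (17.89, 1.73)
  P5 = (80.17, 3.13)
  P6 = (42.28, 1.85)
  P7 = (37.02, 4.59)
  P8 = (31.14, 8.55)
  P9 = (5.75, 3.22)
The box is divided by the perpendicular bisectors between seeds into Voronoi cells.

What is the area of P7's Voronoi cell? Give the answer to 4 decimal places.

Area of P7's cell: 82.2612

1. box [0,99]×[0,11]: [(0, 0) (99, 0) (99, 11) (0, 11)]
2. ⊥bis P7·P0 via (57.67,6.58): [(0, 0) (58.3041, 0) (57.2441, 11) (0, 11)]  |A|=635.5149
3. ⊥bis P7·P1 via (65.58,5.5): [(0, 0) (58.3041, 0) (57.2441, 11) (0, 11)]  |A|=635.5149
4. ⊥bis P7·P2 via (57.58,5.835): [(0, 0) (57.9333, 0) (57.3064, 10.3527) (57.2441, 11) (0, 11)]  |A|=633.5956
5. ⊥bis P7·P3 via (46.63,4.46): [(0, 0) (46.5697, 0) (46.7185, 11) (0, 11)]  |A|=513.0848
6. ⊥bis P7·P4 via (27.455,3.16): [(27.9274, 0) (46.5697, 0) (46.7185, 11) (26.2829, 11)]  |A|=214.928
7. ⊥bis P7·P5 via (58.595,3.86): [(27.9274, 0) (46.5697, 0) (46.7185, 11) (26.2829, 11)]  |A|=214.928
8. ⊥bis P7·P6 via (39.65,3.22): [(27.9274, 0) (37.9727, 0) (43.7027, 11) (26.2829, 11)]  |A|=151.0577
9. ⊥bis P7·P8 via (34.08,6.57): [(29.6553, 0) (37.9727, 0) (43.7027, 11) (37.0635, 11)]  |A|=82.2612
10. ⊥bis P7·P9 via (21.385,3.905): [(29.6553, 0) (37.9727, 0) (43.7027, 11) (37.0635, 11)]  |A|=82.2612
11. canonical 4-gon: [(29.6553, 0) (37.9727, 0) (43.7027, 11) (37.0635, 11)]
12. shoelace: 82.2612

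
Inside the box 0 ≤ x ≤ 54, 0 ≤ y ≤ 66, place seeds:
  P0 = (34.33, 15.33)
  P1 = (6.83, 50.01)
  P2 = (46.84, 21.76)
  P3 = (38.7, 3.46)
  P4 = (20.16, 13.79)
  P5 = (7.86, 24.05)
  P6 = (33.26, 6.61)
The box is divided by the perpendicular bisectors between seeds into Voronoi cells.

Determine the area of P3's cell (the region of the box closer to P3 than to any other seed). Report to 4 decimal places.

1. box [0,54]×[0,66]: [(0, 0) (54, 0) (54, 66) (0, 66)]
2. ⊥bis P3·P0 via (36.515,9.395): [(10.9959, 0) (54, 0) (54, 15.8322)]  |A|=340.4249
3. ⊥bis P3·P1 via (22.765,26.735): [(10.9959, 0) (54, 0) (54, 15.8322)]  |A|=340.4249
4. ⊥bis P3·P2 via (42.77,12.61): [(43.8921, 12.1109) (10.9959, 0) (54, 0) (54, 7.6148)]  |A|=298.8944
5. ⊥bis P3·P4 via (29.43,8.625): [(43.8921, 12.1109) (28.1414, 6.3122) (24.6244, 0) (54, 0) (54, 7.6148)]  |A|=255.8814
6. ⊥bis P3·P5 via (23.28,13.755): [(43.8921, 12.1109) (28.1414, 6.3122) (24.6244, 0) (54, 0) (54, 7.6148)]  |A|=255.8814
7. ⊥bis P3·P6 via (35.98,5.035): [(43.8921, 12.1109) (39.0437, 10.326) (33.0645, 0) (54, 0) (54, 7.6148)]  |A|=184.9545
8. canonical 5-gon: [(43.8921, 12.1109) (39.0437, 10.326) (33.0645, 0) (54, 0) (54, 7.6148)]
9. shoelace: 184.9545

Area of P3's cell: 184.9545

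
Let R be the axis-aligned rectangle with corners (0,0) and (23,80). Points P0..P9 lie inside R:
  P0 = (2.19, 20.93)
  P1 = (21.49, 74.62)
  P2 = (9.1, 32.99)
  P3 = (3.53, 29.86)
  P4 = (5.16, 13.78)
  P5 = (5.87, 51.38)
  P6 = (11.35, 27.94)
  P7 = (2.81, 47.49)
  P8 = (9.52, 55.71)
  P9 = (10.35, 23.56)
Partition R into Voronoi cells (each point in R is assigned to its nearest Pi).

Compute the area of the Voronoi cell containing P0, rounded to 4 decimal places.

Area of P0's cell: 52.4451

1. box [0,23]×[0,80]: [(0, 0) (23, 0) (23, 80) (0, 80)]
2. ⊥bis P0·P1 via (11.84,47.775): [(0, 52.0311) (0, 0) (23, 0) (23, 43.7633)]  |A|=1101.6361
3. ⊥bis P0·P2 via (5.645,26.96): [(0, 30.1944) (0, 0) (23, 0) (23, 17.0161)]  |A|=542.9212
4. ⊥bis P0·P3 via (2.86,25.395): [(10.3337, 24.2735) (0, 25.8242) (0, 0) (23, 0) (23, 17.0161)]  |A|=520.3408
5. ⊥bis P0·P4 via (3.675,17.355): [(14.5352, 21.8662) (10.3337, 24.2735) (0, 25.8242) (0, 15.8285)]  |A|=81.8258
6. ⊥bis P0·P5 via (4.03,36.155): [(14.5352, 21.8662) (10.3337, 24.2735) (0, 25.8242) (0, 15.8285)]  |A|=81.8258
7. ⊥bis P0·P6 via (6.77,24.435): [(10.1347, 20.0383) (6.4473, 24.8567) (0, 25.8242) (0, 15.8285)]  |A|=64.4011
8. ⊥bis P0·P7 via (2.5,34.21): [(10.1347, 20.0383) (6.4473, 24.8567) (0, 25.8242) (0, 15.8285)]  |A|=64.4011
9. ⊥bis P0·P8 via (5.855,38.32): [(10.1347, 20.0383) (6.4473, 24.8567) (0, 25.8242) (0, 15.8285)]  |A|=64.4011
10. ⊥bis P0·P9 via (6.27,22.245): [(7.3536, 18.883) (5.3764, 25.0174) (0, 25.8242) (0, 15.8285)]  |A|=52.4451
11. canonical 4-gon: [(7.3536, 18.883) (5.3764, 25.0174) (0, 25.8242) (0, 15.8285)]
12. shoelace: 52.4451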